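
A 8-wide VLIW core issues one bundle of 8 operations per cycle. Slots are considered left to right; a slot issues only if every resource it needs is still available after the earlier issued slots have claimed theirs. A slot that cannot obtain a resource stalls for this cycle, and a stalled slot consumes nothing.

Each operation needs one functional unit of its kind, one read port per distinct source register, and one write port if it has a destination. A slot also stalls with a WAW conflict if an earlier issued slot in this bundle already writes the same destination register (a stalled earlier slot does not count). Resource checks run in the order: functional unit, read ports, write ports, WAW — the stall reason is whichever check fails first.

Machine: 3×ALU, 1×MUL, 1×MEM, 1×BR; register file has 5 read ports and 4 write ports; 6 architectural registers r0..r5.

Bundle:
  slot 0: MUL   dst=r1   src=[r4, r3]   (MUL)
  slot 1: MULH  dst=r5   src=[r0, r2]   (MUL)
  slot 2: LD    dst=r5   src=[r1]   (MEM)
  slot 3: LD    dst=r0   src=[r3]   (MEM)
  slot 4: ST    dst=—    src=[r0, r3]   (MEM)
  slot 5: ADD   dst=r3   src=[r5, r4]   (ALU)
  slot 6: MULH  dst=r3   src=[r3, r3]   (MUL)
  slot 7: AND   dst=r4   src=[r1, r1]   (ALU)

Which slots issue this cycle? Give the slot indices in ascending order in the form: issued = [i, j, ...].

slot 0 (MUL): ISSUE — free A3,Mu0,Ld1,B1 rp3 wp3
slot 1 (MUL): stall FU — free A3,Mu0,Ld1,B1 rp3 wp3
slot 2 (MEM): ISSUE — free A3,Mu0,Ld0,B1 rp2 wp2
slot 3 (MEM): stall FU — free A3,Mu0,Ld0,B1 rp2 wp2
slot 4 (MEM): stall FU — free A3,Mu0,Ld0,B1 rp2 wp2
slot 5 (ALU): ISSUE — free A2,Mu0,Ld0,B1 rp0 wp1
slot 6 (MUL): stall FU — free A2,Mu0,Ld0,B1 rp0 wp1
slot 7 (ALU): stall RD_PORT — free A2,Mu0,Ld0,B1 rp0 wp1

issued = [0, 2, 5]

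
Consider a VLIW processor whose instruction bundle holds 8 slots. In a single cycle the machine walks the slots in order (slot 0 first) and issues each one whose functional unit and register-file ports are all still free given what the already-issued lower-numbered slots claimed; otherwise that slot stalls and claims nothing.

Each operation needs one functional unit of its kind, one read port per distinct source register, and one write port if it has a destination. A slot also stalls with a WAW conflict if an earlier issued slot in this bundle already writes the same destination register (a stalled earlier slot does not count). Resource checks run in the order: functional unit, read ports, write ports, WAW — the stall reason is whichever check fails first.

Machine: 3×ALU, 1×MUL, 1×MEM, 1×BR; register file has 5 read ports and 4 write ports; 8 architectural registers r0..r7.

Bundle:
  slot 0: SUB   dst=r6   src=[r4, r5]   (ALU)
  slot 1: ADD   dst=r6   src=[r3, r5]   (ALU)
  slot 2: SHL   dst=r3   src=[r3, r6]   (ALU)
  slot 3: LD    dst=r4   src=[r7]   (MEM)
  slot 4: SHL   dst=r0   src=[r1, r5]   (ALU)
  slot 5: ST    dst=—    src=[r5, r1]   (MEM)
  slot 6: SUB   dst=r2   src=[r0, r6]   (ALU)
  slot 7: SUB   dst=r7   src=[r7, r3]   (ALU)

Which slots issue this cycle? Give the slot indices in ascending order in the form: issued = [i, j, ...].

issued = [0, 2, 3]

[0] ALU needs rd=2 wr=1: ok; after: ALU=2 MUL=1 MEM=1 BR=1, R=3, W=3
[1] ALU needs rd=2 wr=1: WAW; after: ALU=2 MUL=1 MEM=1 BR=1, R=3, W=3
[2] ALU needs rd=2 wr=1: ok; after: ALU=1 MUL=1 MEM=1 BR=1, R=1, W=2
[3] MEM needs rd=1 wr=1: ok; after: ALU=1 MUL=1 MEM=0 BR=1, R=0, W=1
[4] ALU needs rd=2 wr=1: RD_PORT; after: ALU=1 MUL=1 MEM=0 BR=1, R=0, W=1
[5] MEM needs rd=2 wr=0: FU; after: ALU=1 MUL=1 MEM=0 BR=1, R=0, W=1
[6] ALU needs rd=2 wr=1: RD_PORT; after: ALU=1 MUL=1 MEM=0 BR=1, R=0, W=1
[7] ALU needs rd=2 wr=1: RD_PORT; after: ALU=1 MUL=1 MEM=0 BR=1, R=0, W=1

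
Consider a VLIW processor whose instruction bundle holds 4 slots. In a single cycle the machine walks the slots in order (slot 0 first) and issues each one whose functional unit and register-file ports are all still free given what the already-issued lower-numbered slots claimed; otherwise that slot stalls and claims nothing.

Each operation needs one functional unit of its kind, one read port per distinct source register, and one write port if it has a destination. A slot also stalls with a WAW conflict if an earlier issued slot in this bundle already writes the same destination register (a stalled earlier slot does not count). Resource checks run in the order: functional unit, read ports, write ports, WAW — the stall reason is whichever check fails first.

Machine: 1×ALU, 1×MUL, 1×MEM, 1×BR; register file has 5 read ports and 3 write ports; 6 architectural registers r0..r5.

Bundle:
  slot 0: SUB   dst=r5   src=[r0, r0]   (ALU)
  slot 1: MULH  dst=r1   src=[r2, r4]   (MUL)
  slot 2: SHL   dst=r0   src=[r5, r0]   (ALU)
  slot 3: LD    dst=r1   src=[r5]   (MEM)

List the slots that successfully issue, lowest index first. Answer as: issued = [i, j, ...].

[0] ALU needs rd=1 wr=1: ok; after: ALU=0 MUL=1 MEM=1 BR=1, R=4, W=2
[1] MUL needs rd=2 wr=1: ok; after: ALU=0 MUL=0 MEM=1 BR=1, R=2, W=1
[2] ALU needs rd=2 wr=1: FU; after: ALU=0 MUL=0 MEM=1 BR=1, R=2, W=1
[3] MEM needs rd=1 wr=1: WAW; after: ALU=0 MUL=0 MEM=1 BR=1, R=2, W=1

issued = [0, 1]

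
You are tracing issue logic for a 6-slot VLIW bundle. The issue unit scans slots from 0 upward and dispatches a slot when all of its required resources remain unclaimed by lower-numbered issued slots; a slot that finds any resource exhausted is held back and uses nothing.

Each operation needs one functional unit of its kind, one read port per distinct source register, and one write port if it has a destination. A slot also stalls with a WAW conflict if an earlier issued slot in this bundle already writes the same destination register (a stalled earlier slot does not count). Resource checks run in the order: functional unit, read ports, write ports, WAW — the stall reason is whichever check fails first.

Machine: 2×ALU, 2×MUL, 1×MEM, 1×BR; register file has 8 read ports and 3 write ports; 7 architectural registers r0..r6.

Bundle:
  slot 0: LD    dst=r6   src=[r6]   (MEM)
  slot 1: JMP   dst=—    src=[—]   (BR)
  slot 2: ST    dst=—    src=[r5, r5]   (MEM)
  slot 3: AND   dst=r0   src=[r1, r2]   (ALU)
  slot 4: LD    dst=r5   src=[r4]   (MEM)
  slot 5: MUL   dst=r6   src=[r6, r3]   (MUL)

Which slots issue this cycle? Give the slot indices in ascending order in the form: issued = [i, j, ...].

issued = [0, 1, 3]

(0) want 1×MEM +1rd +1wr — yes → AL2|MU2|ME0|BR1|rd7|wr2
(1) want 1×BR +0rd +0wr — yes → AL2|MU2|ME0|BR0|rd7|wr2
(2) want 1×MEM +1rd +0wr — FU → AL2|MU2|ME0|BR0|rd7|wr2
(3) want 1×ALU +2rd +1wr — yes → AL1|MU2|ME0|BR0|rd5|wr1
(4) want 1×MEM +1rd +1wr — FU → AL1|MU2|ME0|BR0|rd5|wr1
(5) want 1×MUL +2rd +1wr — WAW → AL1|MU2|ME0|BR0|rd5|wr1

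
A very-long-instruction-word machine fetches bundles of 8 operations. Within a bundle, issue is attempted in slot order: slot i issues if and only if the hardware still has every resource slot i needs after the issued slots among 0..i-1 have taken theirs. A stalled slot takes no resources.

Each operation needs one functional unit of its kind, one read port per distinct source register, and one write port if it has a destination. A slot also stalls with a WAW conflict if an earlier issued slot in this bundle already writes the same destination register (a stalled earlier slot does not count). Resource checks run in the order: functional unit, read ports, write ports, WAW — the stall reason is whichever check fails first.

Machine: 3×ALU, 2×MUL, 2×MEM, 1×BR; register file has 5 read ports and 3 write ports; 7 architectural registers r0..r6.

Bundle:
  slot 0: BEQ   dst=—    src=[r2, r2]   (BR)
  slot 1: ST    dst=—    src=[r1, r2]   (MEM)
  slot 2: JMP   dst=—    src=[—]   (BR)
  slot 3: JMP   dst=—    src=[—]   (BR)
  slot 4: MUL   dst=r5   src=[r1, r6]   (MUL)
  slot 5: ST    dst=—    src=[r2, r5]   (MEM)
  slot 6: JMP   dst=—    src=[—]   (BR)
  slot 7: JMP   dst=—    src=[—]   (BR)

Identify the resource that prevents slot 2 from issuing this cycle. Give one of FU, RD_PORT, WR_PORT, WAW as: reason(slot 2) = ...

(0) want 1×BR +1rd +0wr — yes → AL3|MU2|ME2|BR0|rd4|wr3
(1) want 1×MEM +2rd +0wr — yes → AL3|MU2|ME1|BR0|rd2|wr3
(2) want 1×BR +0rd +0wr — FU → AL3|MU2|ME1|BR0|rd2|wr3
(3) want 1×BR +0rd +0wr — FU → AL3|MU2|ME1|BR0|rd2|wr3
(4) want 1×MUL +2rd +1wr — yes → AL3|MU1|ME1|BR0|rd0|wr2
(5) want 1×MEM +2rd +0wr — RD_PORT → AL3|MU1|ME1|BR0|rd0|wr2
(6) want 1×BR +0rd +0wr — FU → AL3|MU1|ME1|BR0|rd0|wr2
(7) want 1×BR +0rd +0wr — FU → AL3|MU1|ME1|BR0|rd0|wr2

reason(slot 2) = FU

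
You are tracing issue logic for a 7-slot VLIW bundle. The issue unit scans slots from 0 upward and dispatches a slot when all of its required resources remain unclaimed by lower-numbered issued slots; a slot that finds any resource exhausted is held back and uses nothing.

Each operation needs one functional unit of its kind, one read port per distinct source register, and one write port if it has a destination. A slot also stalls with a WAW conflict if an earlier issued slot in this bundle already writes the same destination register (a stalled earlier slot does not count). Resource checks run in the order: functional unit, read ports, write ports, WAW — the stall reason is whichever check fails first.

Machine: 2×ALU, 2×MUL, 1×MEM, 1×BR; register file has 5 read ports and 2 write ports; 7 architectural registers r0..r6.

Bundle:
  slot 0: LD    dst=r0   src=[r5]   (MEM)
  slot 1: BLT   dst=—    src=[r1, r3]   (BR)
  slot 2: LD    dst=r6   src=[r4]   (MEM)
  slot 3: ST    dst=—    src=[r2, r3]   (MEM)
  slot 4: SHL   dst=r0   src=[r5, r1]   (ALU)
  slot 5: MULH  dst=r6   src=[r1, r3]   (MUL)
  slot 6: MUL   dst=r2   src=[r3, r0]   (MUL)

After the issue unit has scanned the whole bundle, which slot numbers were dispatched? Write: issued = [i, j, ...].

#0 MEM src=r5 dispatched  <A:2 Mu:2 Ld:0 B:1 rd:4 wr:1>
#1 BR src=r1,r3 dispatched  <A:2 Mu:2 Ld:0 B:0 rd:2 wr:1>
#2 MEM src=r4 held:FU  <A:2 Mu:2 Ld:0 B:0 rd:2 wr:1>
#3 MEM src=r2,r3 held:FU  <A:2 Mu:2 Ld:0 B:0 rd:2 wr:1>
#4 ALU src=r5,r1 held:WAW  <A:2 Mu:2 Ld:0 B:0 rd:2 wr:1>
#5 MUL src=r1,r3 dispatched  <A:2 Mu:1 Ld:0 B:0 rd:0 wr:0>
#6 MUL src=r3,r0 held:RD_PORT  <A:2 Mu:1 Ld:0 B:0 rd:0 wr:0>

issued = [0, 1, 5]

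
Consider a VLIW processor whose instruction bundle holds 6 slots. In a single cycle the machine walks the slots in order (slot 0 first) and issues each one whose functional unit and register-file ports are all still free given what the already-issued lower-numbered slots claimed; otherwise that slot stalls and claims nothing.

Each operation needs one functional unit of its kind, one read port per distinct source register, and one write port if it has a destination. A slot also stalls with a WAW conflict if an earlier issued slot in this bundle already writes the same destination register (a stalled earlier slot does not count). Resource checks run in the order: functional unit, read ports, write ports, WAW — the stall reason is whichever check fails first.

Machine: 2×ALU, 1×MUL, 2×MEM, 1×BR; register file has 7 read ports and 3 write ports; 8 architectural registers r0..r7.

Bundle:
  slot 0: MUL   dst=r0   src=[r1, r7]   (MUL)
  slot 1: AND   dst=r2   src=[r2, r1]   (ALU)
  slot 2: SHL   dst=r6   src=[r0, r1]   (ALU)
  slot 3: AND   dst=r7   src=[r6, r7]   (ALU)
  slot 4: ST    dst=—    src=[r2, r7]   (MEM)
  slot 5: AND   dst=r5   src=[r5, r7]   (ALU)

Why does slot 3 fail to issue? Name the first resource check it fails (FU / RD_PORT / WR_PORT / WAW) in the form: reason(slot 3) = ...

reason(slot 3) = FU

(0) want 1×MUL +2rd +1wr — yes → AL2|MU0|ME2|BR1|rd5|wr2
(1) want 1×ALU +2rd +1wr — yes → AL1|MU0|ME2|BR1|rd3|wr1
(2) want 1×ALU +2rd +1wr — yes → AL0|MU0|ME2|BR1|rd1|wr0
(3) want 1×ALU +2rd +1wr — FU → AL0|MU0|ME2|BR1|rd1|wr0
(4) want 1×MEM +2rd +0wr — RD_PORT → AL0|MU0|ME2|BR1|rd1|wr0
(5) want 1×ALU +2rd +1wr — FU → AL0|MU0|ME2|BR1|rd1|wr0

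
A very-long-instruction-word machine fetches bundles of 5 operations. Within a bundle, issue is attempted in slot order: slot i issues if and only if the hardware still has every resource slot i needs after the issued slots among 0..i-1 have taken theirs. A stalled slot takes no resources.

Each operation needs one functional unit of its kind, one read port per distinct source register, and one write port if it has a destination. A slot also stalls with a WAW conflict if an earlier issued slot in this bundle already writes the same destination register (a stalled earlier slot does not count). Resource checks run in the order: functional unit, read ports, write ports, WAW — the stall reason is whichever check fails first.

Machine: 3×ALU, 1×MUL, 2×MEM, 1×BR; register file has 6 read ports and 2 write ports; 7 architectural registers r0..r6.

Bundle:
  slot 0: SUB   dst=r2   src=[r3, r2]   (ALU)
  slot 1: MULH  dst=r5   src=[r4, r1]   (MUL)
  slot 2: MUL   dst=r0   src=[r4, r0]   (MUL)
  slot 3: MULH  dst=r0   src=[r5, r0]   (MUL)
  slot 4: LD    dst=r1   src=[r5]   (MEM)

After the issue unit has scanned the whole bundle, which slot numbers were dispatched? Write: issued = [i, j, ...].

slot 0 (ALU): ISSUE — free A2,Mu1,Ld2,B1 rp4 wp1
slot 1 (MUL): ISSUE — free A2,Mu0,Ld2,B1 rp2 wp0
slot 2 (MUL): stall FU — free A2,Mu0,Ld2,B1 rp2 wp0
slot 3 (MUL): stall FU — free A2,Mu0,Ld2,B1 rp2 wp0
slot 4 (MEM): stall WR_PORT — free A2,Mu0,Ld2,B1 rp2 wp0

issued = [0, 1]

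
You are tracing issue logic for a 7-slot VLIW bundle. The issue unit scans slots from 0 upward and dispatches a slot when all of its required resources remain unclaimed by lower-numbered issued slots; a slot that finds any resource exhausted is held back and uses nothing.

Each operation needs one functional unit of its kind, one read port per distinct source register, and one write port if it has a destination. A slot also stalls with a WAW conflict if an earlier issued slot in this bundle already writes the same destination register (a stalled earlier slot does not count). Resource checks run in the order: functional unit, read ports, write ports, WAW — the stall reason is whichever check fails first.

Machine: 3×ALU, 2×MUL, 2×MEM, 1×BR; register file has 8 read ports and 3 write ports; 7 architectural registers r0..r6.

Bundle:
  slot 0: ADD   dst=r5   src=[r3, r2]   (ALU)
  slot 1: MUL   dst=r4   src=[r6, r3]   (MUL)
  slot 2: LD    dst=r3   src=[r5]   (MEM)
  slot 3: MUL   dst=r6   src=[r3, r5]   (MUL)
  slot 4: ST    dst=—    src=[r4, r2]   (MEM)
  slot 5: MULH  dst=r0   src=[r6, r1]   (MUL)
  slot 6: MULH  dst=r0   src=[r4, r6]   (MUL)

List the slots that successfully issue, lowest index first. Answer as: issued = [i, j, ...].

slot 0 (ALU): ISSUE — free A2,Mu2,Ld2,B1 rp6 wp2
slot 1 (MUL): ISSUE — free A2,Mu1,Ld2,B1 rp4 wp1
slot 2 (MEM): ISSUE — free A2,Mu1,Ld1,B1 rp3 wp0
slot 3 (MUL): stall WR_PORT — free A2,Mu1,Ld1,B1 rp3 wp0
slot 4 (MEM): ISSUE — free A2,Mu1,Ld0,B1 rp1 wp0
slot 5 (MUL): stall RD_PORT — free A2,Mu1,Ld0,B1 rp1 wp0
slot 6 (MUL): stall RD_PORT — free A2,Mu1,Ld0,B1 rp1 wp0

issued = [0, 1, 2, 4]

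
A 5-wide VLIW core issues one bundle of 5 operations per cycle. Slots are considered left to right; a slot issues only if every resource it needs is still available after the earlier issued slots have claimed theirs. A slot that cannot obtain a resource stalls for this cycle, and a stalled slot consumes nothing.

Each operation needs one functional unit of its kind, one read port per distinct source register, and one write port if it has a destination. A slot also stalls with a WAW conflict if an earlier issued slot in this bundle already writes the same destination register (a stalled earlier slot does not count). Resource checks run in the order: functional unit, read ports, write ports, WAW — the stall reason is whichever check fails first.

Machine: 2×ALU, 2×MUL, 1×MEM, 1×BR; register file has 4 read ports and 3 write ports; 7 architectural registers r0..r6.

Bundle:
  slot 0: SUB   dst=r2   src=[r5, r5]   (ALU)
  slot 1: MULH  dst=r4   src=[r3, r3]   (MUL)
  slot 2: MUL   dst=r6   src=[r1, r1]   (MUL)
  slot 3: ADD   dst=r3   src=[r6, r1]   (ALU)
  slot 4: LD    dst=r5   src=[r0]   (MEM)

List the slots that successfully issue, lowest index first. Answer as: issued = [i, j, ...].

issued = [0, 1, 2]

slot 0 (ALU): ISSUE — free A1,Mu2,Ld1,B1 rp3 wp2
slot 1 (MUL): ISSUE — free A1,Mu1,Ld1,B1 rp2 wp1
slot 2 (MUL): ISSUE — free A1,Mu0,Ld1,B1 rp1 wp0
slot 3 (ALU): stall RD_PORT — free A1,Mu0,Ld1,B1 rp1 wp0
slot 4 (MEM): stall WR_PORT — free A1,Mu0,Ld1,B1 rp1 wp0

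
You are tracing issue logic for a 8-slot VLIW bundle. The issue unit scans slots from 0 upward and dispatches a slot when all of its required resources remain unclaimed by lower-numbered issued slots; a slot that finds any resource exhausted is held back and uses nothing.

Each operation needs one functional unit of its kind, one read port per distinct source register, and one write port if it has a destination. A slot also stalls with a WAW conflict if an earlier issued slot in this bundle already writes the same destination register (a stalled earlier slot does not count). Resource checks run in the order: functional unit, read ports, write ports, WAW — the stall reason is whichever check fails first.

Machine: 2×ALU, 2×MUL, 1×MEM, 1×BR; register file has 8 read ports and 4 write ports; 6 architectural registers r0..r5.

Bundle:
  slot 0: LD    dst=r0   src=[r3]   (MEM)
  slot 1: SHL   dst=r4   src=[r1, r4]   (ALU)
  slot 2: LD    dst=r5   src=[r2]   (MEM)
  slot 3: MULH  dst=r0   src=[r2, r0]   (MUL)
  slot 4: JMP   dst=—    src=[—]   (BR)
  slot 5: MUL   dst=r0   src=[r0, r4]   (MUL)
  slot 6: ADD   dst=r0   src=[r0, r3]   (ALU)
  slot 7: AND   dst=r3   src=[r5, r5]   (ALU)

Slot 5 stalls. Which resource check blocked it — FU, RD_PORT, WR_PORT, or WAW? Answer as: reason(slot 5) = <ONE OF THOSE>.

reason(slot 5) = WAW

(0) want 1×MEM +1rd +1wr — yes → AL2|MU2|ME0|BR1|rd7|wr3
(1) want 1×ALU +2rd +1wr — yes → AL1|MU2|ME0|BR1|rd5|wr2
(2) want 1×MEM +1rd +1wr — FU → AL1|MU2|ME0|BR1|rd5|wr2
(3) want 1×MUL +2rd +1wr — WAW → AL1|MU2|ME0|BR1|rd5|wr2
(4) want 1×BR +0rd +0wr — yes → AL1|MU2|ME0|BR0|rd5|wr2
(5) want 1×MUL +2rd +1wr — WAW → AL1|MU2|ME0|BR0|rd5|wr2
(6) want 1×ALU +2rd +1wr — WAW → AL1|MU2|ME0|BR0|rd5|wr2
(7) want 1×ALU +1rd +1wr — yes → AL0|MU2|ME0|BR0|rd4|wr1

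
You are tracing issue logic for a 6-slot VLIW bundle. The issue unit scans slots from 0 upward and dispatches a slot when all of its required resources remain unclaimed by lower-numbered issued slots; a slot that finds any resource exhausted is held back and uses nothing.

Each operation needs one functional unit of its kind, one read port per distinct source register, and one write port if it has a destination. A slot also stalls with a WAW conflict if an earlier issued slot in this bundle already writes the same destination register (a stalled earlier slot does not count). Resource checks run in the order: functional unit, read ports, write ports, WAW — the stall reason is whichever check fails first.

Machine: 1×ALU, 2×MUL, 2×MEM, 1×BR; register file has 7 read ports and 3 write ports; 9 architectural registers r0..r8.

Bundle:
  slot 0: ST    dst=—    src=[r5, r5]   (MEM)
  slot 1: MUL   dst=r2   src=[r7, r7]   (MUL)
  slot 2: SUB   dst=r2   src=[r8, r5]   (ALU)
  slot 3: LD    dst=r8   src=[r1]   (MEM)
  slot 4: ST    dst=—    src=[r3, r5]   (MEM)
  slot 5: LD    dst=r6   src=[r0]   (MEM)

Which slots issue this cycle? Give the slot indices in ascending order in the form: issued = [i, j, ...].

(0) want 1×MEM +1rd +0wr — yes → AL1|MU2|ME1|BR1|rd6|wr3
(1) want 1×MUL +1rd +1wr — yes → AL1|MU1|ME1|BR1|rd5|wr2
(2) want 1×ALU +2rd +1wr — WAW → AL1|MU1|ME1|BR1|rd5|wr2
(3) want 1×MEM +1rd +1wr — yes → AL1|MU1|ME0|BR1|rd4|wr1
(4) want 1×MEM +2rd +0wr — FU → AL1|MU1|ME0|BR1|rd4|wr1
(5) want 1×MEM +1rd +1wr — FU → AL1|MU1|ME0|BR1|rd4|wr1

issued = [0, 1, 3]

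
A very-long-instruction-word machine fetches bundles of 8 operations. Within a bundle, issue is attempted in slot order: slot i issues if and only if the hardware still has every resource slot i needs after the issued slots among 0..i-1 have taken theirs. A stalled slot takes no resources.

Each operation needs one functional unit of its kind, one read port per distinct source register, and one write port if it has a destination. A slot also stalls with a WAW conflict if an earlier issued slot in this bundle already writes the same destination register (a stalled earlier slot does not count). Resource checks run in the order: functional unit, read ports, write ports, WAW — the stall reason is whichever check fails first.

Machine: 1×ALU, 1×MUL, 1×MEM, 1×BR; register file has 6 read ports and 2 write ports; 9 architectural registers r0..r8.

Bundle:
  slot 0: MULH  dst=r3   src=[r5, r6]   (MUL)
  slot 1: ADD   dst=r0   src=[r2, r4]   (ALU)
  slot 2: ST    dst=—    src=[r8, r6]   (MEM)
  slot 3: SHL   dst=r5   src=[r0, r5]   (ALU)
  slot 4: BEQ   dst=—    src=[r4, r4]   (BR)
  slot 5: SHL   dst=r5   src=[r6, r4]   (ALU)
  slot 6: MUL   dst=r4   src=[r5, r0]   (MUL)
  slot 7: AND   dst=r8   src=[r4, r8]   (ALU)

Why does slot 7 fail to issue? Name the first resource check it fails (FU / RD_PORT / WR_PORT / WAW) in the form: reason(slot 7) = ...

(0) want 1×MUL +2rd +1wr — yes → AL1|MU0|ME1|BR1|rd4|wr1
(1) want 1×ALU +2rd +1wr — yes → AL0|MU0|ME1|BR1|rd2|wr0
(2) want 1×MEM +2rd +0wr — yes → AL0|MU0|ME0|BR1|rd0|wr0
(3) want 1×ALU +2rd +1wr — FU → AL0|MU0|ME0|BR1|rd0|wr0
(4) want 1×BR +1rd +0wr — RD_PORT → AL0|MU0|ME0|BR1|rd0|wr0
(5) want 1×ALU +2rd +1wr — FU → AL0|MU0|ME0|BR1|rd0|wr0
(6) want 1×MUL +2rd +1wr — FU → AL0|MU0|ME0|BR1|rd0|wr0
(7) want 1×ALU +2rd +1wr — FU → AL0|MU0|ME0|BR1|rd0|wr0

reason(slot 7) = FU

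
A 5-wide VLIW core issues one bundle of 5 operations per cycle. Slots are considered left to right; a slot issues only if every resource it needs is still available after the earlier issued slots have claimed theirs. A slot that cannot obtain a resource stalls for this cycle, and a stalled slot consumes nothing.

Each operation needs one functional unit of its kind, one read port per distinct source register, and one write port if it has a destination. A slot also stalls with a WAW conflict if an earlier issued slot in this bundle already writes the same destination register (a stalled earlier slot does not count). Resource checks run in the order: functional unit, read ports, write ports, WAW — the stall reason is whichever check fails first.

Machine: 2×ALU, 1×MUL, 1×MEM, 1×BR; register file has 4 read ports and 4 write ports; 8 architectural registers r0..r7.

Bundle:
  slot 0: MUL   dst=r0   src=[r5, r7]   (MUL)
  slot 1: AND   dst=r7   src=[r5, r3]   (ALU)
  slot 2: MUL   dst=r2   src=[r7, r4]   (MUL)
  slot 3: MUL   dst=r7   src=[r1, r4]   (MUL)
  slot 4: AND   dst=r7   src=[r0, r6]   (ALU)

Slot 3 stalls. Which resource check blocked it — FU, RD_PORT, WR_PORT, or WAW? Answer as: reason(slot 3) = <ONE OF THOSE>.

reason(slot 3) = FU

(0) want 1×MUL +2rd +1wr — yes → AL2|MU0|ME1|BR1|rd2|wr3
(1) want 1×ALU +2rd +1wr — yes → AL1|MU0|ME1|BR1|rd0|wr2
(2) want 1×MUL +2rd +1wr — FU → AL1|MU0|ME1|BR1|rd0|wr2
(3) want 1×MUL +2rd +1wr — FU → AL1|MU0|ME1|BR1|rd0|wr2
(4) want 1×ALU +2rd +1wr — RD_PORT → AL1|MU0|ME1|BR1|rd0|wr2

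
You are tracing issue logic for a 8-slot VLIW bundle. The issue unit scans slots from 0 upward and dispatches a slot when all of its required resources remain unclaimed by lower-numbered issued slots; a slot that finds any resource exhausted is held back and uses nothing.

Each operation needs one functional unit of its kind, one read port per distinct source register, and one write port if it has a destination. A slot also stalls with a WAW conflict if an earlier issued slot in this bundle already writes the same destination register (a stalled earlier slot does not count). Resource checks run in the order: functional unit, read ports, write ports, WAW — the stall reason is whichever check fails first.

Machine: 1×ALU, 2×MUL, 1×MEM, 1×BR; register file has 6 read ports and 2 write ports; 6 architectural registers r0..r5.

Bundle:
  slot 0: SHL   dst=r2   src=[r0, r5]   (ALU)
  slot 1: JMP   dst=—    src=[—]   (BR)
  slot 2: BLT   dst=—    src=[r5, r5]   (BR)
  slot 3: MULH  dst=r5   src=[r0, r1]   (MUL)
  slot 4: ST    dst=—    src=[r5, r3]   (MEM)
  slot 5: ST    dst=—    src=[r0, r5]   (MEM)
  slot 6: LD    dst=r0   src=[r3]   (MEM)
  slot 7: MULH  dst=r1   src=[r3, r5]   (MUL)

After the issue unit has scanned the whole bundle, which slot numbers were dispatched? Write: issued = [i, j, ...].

issued = [0, 1, 3, 4]

  0. ALU→r2 ⇒ go  {0A/2Mu/1Ld/1B | 4r 1w}
  1. BR ⇒ go  {0A/2Mu/1Ld/0B | 4r 1w}
  2. BR ⇒ no(FU)  {0A/2Mu/1Ld/0B | 4r 1w}
  3. MUL→r5 ⇒ go  {0A/1Mu/1Ld/0B | 2r 0w}
  4. MEM ⇒ go  {0A/1Mu/0Ld/0B | 0r 0w}
  5. MEM ⇒ no(FU)  {0A/1Mu/0Ld/0B | 0r 0w}
  6. MEM→r0 ⇒ no(FU)  {0A/1Mu/0Ld/0B | 0r 0w}
  7. MUL→r1 ⇒ no(RD_PORT)  {0A/1Mu/0Ld/0B | 0r 0w}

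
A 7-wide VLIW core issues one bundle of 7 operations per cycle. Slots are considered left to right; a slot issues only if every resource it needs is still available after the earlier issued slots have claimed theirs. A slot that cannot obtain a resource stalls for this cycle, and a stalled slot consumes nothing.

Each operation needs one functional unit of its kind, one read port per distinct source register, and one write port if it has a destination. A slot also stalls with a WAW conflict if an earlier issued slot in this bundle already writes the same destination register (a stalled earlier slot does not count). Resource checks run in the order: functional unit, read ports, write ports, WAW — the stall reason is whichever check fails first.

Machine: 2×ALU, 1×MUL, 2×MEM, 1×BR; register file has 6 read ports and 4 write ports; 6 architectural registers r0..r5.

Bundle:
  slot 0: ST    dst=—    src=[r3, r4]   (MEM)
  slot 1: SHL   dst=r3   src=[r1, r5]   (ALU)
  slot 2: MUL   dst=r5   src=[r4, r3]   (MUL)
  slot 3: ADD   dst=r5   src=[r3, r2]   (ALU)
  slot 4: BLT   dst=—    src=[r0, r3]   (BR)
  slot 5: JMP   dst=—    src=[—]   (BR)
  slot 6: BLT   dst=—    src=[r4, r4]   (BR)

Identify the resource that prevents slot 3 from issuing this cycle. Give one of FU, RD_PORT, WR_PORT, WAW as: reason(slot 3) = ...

reason(slot 3) = RD_PORT

[0] MEM needs rd=2 wr=0: ok; after: ALU=2 MUL=1 MEM=1 BR=1, R=4, W=4
[1] ALU needs rd=2 wr=1: ok; after: ALU=1 MUL=1 MEM=1 BR=1, R=2, W=3
[2] MUL needs rd=2 wr=1: ok; after: ALU=1 MUL=0 MEM=1 BR=1, R=0, W=2
[3] ALU needs rd=2 wr=1: RD_PORT; after: ALU=1 MUL=0 MEM=1 BR=1, R=0, W=2
[4] BR needs rd=2 wr=0: RD_PORT; after: ALU=1 MUL=0 MEM=1 BR=1, R=0, W=2
[5] BR needs rd=0 wr=0: ok; after: ALU=1 MUL=0 MEM=1 BR=0, R=0, W=2
[6] BR needs rd=1 wr=0: FU; after: ALU=1 MUL=0 MEM=1 BR=0, R=0, W=2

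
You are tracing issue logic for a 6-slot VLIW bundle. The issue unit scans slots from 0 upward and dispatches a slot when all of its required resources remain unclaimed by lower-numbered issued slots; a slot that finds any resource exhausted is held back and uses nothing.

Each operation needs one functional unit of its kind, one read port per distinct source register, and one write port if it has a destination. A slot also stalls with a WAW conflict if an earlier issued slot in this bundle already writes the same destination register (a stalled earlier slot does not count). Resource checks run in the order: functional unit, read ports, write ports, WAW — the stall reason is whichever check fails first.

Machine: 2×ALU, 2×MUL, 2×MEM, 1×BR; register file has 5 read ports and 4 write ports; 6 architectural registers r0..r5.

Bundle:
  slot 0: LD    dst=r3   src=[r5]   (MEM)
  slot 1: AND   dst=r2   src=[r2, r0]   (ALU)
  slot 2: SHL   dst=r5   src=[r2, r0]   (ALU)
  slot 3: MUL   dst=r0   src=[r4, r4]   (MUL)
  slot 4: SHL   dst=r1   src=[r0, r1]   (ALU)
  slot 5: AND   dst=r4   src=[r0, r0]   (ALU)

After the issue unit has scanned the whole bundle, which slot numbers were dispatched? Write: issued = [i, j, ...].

issued = [0, 1, 2]

[0] MEM needs rd=1 wr=1: ok; after: ALU=2 MUL=2 MEM=1 BR=1, R=4, W=3
[1] ALU needs rd=2 wr=1: ok; after: ALU=1 MUL=2 MEM=1 BR=1, R=2, W=2
[2] ALU needs rd=2 wr=1: ok; after: ALU=0 MUL=2 MEM=1 BR=1, R=0, W=1
[3] MUL needs rd=1 wr=1: RD_PORT; after: ALU=0 MUL=2 MEM=1 BR=1, R=0, W=1
[4] ALU needs rd=2 wr=1: FU; after: ALU=0 MUL=2 MEM=1 BR=1, R=0, W=1
[5] ALU needs rd=1 wr=1: FU; after: ALU=0 MUL=2 MEM=1 BR=1, R=0, W=1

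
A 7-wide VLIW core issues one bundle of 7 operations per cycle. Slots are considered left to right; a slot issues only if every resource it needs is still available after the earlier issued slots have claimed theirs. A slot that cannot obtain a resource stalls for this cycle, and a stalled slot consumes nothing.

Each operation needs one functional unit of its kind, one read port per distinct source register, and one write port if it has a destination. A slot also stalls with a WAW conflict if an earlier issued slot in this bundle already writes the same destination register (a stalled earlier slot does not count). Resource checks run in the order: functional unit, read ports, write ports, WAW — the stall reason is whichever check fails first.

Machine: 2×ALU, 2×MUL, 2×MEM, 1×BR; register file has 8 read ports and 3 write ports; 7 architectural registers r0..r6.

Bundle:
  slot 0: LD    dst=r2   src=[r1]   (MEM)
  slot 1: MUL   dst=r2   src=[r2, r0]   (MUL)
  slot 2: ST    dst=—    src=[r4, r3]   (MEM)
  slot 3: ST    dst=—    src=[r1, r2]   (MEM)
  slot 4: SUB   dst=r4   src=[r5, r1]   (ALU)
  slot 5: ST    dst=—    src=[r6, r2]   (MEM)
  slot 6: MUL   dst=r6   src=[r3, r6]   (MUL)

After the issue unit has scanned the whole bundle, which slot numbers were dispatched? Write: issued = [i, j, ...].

#0 MEM src=r1 dispatched  <A:2 Mu:2 Ld:1 B:1 rd:7 wr:2>
#1 MUL src=r2,r0 held:WAW  <A:2 Mu:2 Ld:1 B:1 rd:7 wr:2>
#2 MEM src=r4,r3 dispatched  <A:2 Mu:2 Ld:0 B:1 rd:5 wr:2>
#3 MEM src=r1,r2 held:FU  <A:2 Mu:2 Ld:0 B:1 rd:5 wr:2>
#4 ALU src=r5,r1 dispatched  <A:1 Mu:2 Ld:0 B:1 rd:3 wr:1>
#5 MEM src=r6,r2 held:FU  <A:1 Mu:2 Ld:0 B:1 rd:3 wr:1>
#6 MUL src=r3,r6 dispatched  <A:1 Mu:1 Ld:0 B:1 rd:1 wr:0>

issued = [0, 2, 4, 6]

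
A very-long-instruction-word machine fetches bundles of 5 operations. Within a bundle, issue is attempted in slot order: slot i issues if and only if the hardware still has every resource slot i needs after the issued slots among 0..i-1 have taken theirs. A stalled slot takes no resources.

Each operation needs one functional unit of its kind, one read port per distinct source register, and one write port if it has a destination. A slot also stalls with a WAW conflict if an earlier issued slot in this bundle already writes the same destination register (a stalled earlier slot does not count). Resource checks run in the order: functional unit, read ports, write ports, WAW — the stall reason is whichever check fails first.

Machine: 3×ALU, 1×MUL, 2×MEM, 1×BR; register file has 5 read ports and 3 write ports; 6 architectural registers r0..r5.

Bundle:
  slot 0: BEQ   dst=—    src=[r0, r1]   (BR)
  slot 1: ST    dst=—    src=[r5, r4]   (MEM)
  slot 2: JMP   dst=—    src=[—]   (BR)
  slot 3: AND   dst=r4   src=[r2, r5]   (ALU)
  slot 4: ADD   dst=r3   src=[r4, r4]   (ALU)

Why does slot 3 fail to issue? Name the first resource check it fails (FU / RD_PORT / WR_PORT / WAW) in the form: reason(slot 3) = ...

reason(slot 3) = RD_PORT

#0 BR src=r0,r1 dispatched  <A:3 Mu:1 Ld:2 B:0 rd:3 wr:3>
#1 MEM src=r5,r4 dispatched  <A:3 Mu:1 Ld:1 B:0 rd:1 wr:3>
#2 BR src=- held:FU  <A:3 Mu:1 Ld:1 B:0 rd:1 wr:3>
#3 ALU src=r2,r5 held:RD_PORT  <A:3 Mu:1 Ld:1 B:0 rd:1 wr:3>
#4 ALU src=r4,r4 dispatched  <A:2 Mu:1 Ld:1 B:0 rd:0 wr:2>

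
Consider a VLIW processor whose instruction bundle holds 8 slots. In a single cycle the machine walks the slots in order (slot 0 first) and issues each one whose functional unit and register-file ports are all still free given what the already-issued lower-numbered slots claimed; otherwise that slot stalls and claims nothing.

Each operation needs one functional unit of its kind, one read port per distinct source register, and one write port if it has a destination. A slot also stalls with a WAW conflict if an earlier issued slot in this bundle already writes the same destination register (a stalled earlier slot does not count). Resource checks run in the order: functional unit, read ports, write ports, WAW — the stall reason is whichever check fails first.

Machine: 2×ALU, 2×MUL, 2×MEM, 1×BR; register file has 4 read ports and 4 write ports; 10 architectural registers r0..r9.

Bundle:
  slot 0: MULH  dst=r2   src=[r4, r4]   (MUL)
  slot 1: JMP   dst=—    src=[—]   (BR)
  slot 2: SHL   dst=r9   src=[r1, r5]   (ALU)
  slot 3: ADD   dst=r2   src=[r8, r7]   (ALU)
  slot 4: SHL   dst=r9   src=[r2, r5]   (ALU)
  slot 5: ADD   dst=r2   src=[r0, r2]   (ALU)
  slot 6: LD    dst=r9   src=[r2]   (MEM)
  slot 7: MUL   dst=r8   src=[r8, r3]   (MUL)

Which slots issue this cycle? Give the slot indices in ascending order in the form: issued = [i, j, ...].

issued = [0, 1, 2]

  0. MUL→r2 ⇒ go  {2A/1Mu/2Ld/1B | 3r 3w}
  1. BR ⇒ go  {2A/1Mu/2Ld/0B | 3r 3w}
  2. ALU→r9 ⇒ go  {1A/1Mu/2Ld/0B | 1r 2w}
  3. ALU→r2 ⇒ no(RD_PORT)  {1A/1Mu/2Ld/0B | 1r 2w}
  4. ALU→r9 ⇒ no(RD_PORT)  {1A/1Mu/2Ld/0B | 1r 2w}
  5. ALU→r2 ⇒ no(RD_PORT)  {1A/1Mu/2Ld/0B | 1r 2w}
  6. MEM→r9 ⇒ no(WAW)  {1A/1Mu/2Ld/0B | 1r 2w}
  7. MUL→r8 ⇒ no(RD_PORT)  {1A/1Mu/2Ld/0B | 1r 2w}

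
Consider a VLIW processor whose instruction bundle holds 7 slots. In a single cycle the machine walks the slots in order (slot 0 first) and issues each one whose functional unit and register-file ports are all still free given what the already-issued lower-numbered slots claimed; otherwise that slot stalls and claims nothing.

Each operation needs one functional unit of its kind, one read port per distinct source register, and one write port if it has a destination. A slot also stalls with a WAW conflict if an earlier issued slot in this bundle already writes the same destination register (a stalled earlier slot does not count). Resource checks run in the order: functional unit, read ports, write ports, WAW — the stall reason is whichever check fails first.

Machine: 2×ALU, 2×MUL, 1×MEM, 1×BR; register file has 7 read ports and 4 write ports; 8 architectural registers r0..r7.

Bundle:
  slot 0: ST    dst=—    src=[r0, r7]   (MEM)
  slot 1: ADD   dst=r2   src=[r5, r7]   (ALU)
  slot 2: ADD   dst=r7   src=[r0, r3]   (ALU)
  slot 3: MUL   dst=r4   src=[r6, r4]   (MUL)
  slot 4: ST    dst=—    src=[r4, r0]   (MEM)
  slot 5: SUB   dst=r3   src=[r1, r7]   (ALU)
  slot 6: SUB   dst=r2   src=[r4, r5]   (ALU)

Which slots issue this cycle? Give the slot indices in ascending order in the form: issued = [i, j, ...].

[0] MEM needs rd=2 wr=0: ok; after: ALU=2 MUL=2 MEM=0 BR=1, R=5, W=4
[1] ALU needs rd=2 wr=1: ok; after: ALU=1 MUL=2 MEM=0 BR=1, R=3, W=3
[2] ALU needs rd=2 wr=1: ok; after: ALU=0 MUL=2 MEM=0 BR=1, R=1, W=2
[3] MUL needs rd=2 wr=1: RD_PORT; after: ALU=0 MUL=2 MEM=0 BR=1, R=1, W=2
[4] MEM needs rd=2 wr=0: FU; after: ALU=0 MUL=2 MEM=0 BR=1, R=1, W=2
[5] ALU needs rd=2 wr=1: FU; after: ALU=0 MUL=2 MEM=0 BR=1, R=1, W=2
[6] ALU needs rd=2 wr=1: FU; after: ALU=0 MUL=2 MEM=0 BR=1, R=1, W=2

issued = [0, 1, 2]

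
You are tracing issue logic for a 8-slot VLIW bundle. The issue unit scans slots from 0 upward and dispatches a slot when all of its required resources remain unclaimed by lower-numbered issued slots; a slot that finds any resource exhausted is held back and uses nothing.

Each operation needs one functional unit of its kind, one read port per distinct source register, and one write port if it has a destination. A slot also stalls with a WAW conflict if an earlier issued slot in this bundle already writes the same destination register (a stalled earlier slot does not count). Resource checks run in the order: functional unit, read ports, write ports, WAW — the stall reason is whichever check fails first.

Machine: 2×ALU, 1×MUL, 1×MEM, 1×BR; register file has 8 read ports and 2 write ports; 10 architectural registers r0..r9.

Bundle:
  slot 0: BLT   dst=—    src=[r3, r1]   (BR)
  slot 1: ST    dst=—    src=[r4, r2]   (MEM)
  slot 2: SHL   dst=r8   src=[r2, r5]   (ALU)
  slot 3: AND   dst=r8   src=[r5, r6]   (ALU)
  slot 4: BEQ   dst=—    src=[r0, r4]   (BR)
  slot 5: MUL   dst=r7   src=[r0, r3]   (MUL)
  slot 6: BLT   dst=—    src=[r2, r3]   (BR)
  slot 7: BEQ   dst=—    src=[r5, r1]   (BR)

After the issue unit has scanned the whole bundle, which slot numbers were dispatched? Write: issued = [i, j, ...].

issued = [0, 1, 2, 5]

(0) want 1×BR +2rd +0wr — yes → AL2|MU1|ME1|BR0|rd6|wr2
(1) want 1×MEM +2rd +0wr — yes → AL2|MU1|ME0|BR0|rd4|wr2
(2) want 1×ALU +2rd +1wr — yes → AL1|MU1|ME0|BR0|rd2|wr1
(3) want 1×ALU +2rd +1wr — WAW → AL1|MU1|ME0|BR0|rd2|wr1
(4) want 1×BR +2rd +0wr — FU → AL1|MU1|ME0|BR0|rd2|wr1
(5) want 1×MUL +2rd +1wr — yes → AL1|MU0|ME0|BR0|rd0|wr0
(6) want 1×BR +2rd +0wr — FU → AL1|MU0|ME0|BR0|rd0|wr0
(7) want 1×BR +2rd +0wr — FU → AL1|MU0|ME0|BR0|rd0|wr0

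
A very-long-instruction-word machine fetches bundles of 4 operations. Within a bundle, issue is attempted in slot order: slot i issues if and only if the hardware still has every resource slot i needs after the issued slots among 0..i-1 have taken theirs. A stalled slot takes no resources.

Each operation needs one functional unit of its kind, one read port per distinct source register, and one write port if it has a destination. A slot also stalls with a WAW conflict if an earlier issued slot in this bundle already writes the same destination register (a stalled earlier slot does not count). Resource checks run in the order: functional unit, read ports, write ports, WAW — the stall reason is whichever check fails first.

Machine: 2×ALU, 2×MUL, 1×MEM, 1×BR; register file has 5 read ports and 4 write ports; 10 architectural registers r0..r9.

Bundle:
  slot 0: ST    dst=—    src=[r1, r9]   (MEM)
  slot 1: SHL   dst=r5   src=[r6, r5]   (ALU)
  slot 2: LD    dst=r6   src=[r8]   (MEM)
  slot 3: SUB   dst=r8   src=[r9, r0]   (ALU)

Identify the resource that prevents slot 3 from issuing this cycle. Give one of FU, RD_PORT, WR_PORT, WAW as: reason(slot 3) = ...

reason(slot 3) = RD_PORT

(0) want 1×MEM +2rd +0wr — yes → AL2|MU2|ME0|BR1|rd3|wr4
(1) want 1×ALU +2rd +1wr — yes → AL1|MU2|ME0|BR1|rd1|wr3
(2) want 1×MEM +1rd +1wr — FU → AL1|MU2|ME0|BR1|rd1|wr3
(3) want 1×ALU +2rd +1wr — RD_PORT → AL1|MU2|ME0|BR1|rd1|wr3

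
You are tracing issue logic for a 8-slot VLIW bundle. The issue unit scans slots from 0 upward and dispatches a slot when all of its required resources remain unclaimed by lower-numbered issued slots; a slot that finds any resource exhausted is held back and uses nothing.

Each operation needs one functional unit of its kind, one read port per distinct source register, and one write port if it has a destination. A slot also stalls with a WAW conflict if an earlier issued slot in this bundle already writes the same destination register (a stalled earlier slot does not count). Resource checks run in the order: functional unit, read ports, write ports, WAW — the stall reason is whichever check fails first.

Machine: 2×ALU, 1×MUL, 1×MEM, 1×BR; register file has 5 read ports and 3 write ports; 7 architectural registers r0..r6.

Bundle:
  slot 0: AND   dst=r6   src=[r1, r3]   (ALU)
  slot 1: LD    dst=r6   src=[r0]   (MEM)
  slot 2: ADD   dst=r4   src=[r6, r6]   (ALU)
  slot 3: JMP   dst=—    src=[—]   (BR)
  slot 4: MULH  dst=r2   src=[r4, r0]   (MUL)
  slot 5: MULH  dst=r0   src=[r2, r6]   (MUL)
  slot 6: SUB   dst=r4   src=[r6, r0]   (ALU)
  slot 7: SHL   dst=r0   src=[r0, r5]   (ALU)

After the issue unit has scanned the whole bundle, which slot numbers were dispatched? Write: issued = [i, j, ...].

issued = [0, 2, 3, 4]

(0) want 1×ALU +2rd +1wr — yes → AL1|MU1|ME1|BR1|rd3|wr2
(1) want 1×MEM +1rd +1wr — WAW → AL1|MU1|ME1|BR1|rd3|wr2
(2) want 1×ALU +1rd +1wr — yes → AL0|MU1|ME1|BR1|rd2|wr1
(3) want 1×BR +0rd +0wr — yes → AL0|MU1|ME1|BR0|rd2|wr1
(4) want 1×MUL +2rd +1wr — yes → AL0|MU0|ME1|BR0|rd0|wr0
(5) want 1×MUL +2rd +1wr — FU → AL0|MU0|ME1|BR0|rd0|wr0
(6) want 1×ALU +2rd +1wr — FU → AL0|MU0|ME1|BR0|rd0|wr0
(7) want 1×ALU +2rd +1wr — FU → AL0|MU0|ME1|BR0|rd0|wr0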